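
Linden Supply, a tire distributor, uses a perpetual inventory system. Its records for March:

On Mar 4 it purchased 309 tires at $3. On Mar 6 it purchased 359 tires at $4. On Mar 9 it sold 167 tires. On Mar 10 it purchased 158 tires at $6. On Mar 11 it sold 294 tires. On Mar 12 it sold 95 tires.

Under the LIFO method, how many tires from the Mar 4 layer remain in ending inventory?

270

Mar 9, 167 sold [LIFO — newest first]: 167 @ $4 = $668
Mar 11, 294 sold [LIFO — newest first]: 158 @ $6 + 136 @ $4 = $1,492
Mar 12, 95 sold [LIFO — newest first]: 56 @ $4 + 39 @ $3 = $341
Total COGS = $668 + $1,492 + $341 = $2,501
Ending inventory: 270 @ $3 = $810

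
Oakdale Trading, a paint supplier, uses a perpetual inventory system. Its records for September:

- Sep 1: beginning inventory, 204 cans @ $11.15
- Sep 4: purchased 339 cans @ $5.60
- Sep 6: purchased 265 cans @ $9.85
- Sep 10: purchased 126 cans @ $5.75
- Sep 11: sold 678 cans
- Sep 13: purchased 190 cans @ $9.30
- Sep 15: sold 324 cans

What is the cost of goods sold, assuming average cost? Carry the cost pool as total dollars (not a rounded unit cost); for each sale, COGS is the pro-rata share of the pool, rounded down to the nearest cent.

COGS = $8,228.50

After Sep 1: 204 on hand, pool $2,274.60 (≈ $11.1500 each)
After Sep 4: 543 on hand, pool $4,173.00 (≈ $7.6851 each)
After Sep 6: 808 on hand, pool $6,783.25 (≈ $8.3951 each)
After Sep 10: 934 on hand, pool $7,507.75 (≈ $8.0383 each)
Sep 11, sell 678: 678/934 × $7,507.75 → $5,449.95
After Sep 13: 446 on hand, pool $3,824.80 (≈ $8.5758 each)
Sep 15, sell 324: 324/446 × $3,824.80 → $2,778.55
Total COGS = $5,449.95 + $2,778.55 = $8,228.50
Ending inventory (cost pool remaining) = $1,046.25
Check: goods available $9,274.75 = COGS $8,228.50 + ending $1,046.25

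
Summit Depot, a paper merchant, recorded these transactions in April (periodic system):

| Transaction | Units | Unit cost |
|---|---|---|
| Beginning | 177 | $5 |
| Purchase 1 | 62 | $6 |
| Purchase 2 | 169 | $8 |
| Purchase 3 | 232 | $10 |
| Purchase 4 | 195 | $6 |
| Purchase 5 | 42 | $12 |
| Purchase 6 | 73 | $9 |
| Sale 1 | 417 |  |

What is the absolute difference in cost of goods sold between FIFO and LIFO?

FIFO COGS: 177 @ $5 + 62 @ $6 + 169 @ $8 + 9 @ $10 = $2,699
LIFO COGS: 73 @ $9 + 42 @ $12 + 195 @ $6 + 107 @ $10 = $3,401
Difference = |$2,699 − $3,401| = $702

$702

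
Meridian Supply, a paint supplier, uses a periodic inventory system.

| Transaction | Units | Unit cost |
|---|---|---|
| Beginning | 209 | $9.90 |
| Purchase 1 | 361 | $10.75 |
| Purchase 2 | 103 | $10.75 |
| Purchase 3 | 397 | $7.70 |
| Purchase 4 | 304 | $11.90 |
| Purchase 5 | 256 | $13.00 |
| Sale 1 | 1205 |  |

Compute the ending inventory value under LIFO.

Ending inventory = $4,391.10

Sale 1 (1205) [LIFO — newest first]: 256 @ $13.00 + 304 @ $11.90 + 397 @ $7.70 + 103 @ $10.75 + 145 @ $10.75 = $12,668.50
Ending inventory: 209 @ $9.90 + 216 @ $10.75 = $4,391.10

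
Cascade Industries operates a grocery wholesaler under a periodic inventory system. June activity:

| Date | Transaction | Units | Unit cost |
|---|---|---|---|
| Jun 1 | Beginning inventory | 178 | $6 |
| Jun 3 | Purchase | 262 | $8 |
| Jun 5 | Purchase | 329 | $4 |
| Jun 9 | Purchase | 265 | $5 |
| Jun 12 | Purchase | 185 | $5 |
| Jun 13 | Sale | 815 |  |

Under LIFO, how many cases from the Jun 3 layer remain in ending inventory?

226

Jun 13, 815 sold [LIFO — newest first]: 185 @ $5 + 265 @ $5 + 329 @ $4 + 36 @ $8 = $3,854
Ending inventory: 178 @ $6 + 226 @ $8 = $2,876
Check: goods available $6,730 = COGS $3,854 + ending $2,876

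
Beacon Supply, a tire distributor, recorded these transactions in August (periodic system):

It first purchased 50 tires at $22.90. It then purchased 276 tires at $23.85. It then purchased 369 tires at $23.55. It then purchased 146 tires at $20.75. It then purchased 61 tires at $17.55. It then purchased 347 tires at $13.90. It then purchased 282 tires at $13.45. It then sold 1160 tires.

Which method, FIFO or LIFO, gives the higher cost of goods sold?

FIFO

FIFO COGS: 50 @ $22.90 + 276 @ $23.85 + 369 @ $23.55 + 146 @ $20.75 + 61 @ $17.55 + 258 @ $13.90 = $24,103.80
LIFO COGS: 282 @ $13.45 + 347 @ $13.90 + 61 @ $17.55 + 146 @ $20.75 + 324 @ $23.55 = $20,346.45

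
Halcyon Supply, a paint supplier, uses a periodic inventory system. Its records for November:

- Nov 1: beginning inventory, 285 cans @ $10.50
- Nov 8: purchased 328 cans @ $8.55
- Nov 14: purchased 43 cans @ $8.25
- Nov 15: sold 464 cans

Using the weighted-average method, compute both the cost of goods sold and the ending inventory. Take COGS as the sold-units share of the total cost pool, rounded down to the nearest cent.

COGS = $4,351.16; ending inventory = $1,800.49

Nov 15, sell 464: 464/656 × $6,151.65 → $4,351.16
Ending inventory (cost pool remaining) = $1,800.49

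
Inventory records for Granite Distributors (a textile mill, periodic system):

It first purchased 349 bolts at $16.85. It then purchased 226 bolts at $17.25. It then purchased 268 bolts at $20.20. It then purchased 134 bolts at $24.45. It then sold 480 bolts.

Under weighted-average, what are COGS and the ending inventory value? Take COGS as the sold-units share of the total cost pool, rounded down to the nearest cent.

Sale 1, sell 480: 480/977 × $18,469.05 → $9,073.84
Ending inventory (cost pool remaining) = $9,395.21
Check: goods available $18,469.05 = COGS $9,073.84 + ending $9,395.21

COGS = $9,073.84; ending inventory = $9,395.21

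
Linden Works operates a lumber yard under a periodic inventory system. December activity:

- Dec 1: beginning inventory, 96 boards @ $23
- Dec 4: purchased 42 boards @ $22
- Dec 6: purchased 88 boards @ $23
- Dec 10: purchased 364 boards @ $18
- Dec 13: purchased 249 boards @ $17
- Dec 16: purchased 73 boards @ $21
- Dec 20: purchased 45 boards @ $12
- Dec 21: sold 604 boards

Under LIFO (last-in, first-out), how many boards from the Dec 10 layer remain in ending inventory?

127

Dec 21, 604 sold [LIFO — newest first]: 45 @ $12 + 73 @ $21 + 249 @ $17 + 237 @ $18 = $10,572
Ending inventory: 96 @ $23 + 42 @ $22 + 88 @ $23 + 127 @ $18 = $7,442
Check: goods available $18,014 = COGS $10,572 + ending $7,442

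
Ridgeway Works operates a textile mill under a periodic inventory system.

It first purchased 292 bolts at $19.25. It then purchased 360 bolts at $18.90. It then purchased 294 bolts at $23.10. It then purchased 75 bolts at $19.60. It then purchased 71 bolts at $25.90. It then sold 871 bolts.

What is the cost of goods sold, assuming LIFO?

Sale 1 (871) [LIFO — newest first]: 71 @ $25.90 + 75 @ $19.60 + 294 @ $23.10 + 360 @ $18.90 + 71 @ $19.25 = $18,271.05
Ending inventory: 221 @ $19.25 = $4,254.25

COGS = $18,271.05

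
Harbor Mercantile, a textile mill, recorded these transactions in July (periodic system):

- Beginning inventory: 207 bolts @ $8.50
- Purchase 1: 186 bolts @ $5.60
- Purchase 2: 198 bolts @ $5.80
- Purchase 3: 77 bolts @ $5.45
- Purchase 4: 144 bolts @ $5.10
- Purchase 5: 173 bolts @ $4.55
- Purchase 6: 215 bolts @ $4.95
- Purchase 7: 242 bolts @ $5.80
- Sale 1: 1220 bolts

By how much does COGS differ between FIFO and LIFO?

$555.90

FIFO COGS: 207 @ $8.50 + 186 @ $5.60 + 198 @ $5.80 + 77 @ $5.45 + 144 @ $5.10 + 173 @ $4.55 + 215 @ $4.95 + 20 @ $5.80 = $7,070.95
LIFO COGS: 242 @ $5.80 + 215 @ $4.95 + 173 @ $4.55 + 144 @ $5.10 + 77 @ $5.45 + 198 @ $5.80 + 171 @ $5.60 = $6,515.05
Difference = |$7,070.95 − $6,515.05| = $555.90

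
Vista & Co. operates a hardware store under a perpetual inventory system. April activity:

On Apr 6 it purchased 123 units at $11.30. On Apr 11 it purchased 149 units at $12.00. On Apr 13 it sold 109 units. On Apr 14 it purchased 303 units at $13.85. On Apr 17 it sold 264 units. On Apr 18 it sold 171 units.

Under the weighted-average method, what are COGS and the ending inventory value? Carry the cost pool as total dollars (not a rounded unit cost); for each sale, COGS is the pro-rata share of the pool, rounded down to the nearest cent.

After Apr 6: 123 on hand, pool $1,389.90 (≈ $11.3000 each)
After Apr 11: 272 on hand, pool $3,177.90 (≈ $11.6835 each)
Apr 13, sell 109: 109/272 × $3,177.90 → $1,273.49
After Apr 14: 466 on hand, pool $6,100.96 (≈ $13.0922 each)
Apr 17, sell 264: 264/466 × $6,100.96 → $3,456.33
Apr 18, sell 171: 171/202 × $2,644.63 → $2,238.77
Total COGS = $1,273.49 + $3,456.33 + $2,238.77 = $6,968.59
Ending inventory (cost pool remaining) = $405.86
Check: goods available $7,374.45 = COGS $6,968.59 + ending $405.86

COGS = $6,968.59; ending inventory = $405.86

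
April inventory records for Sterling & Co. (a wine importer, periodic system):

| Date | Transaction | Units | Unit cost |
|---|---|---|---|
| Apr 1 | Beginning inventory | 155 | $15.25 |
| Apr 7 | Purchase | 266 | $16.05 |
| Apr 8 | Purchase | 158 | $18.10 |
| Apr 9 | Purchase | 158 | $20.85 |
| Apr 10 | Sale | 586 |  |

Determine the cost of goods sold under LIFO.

COGS = $10,484.40

Apr 10, 586 sold [LIFO — newest first]: 158 @ $20.85 + 158 @ $18.10 + 266 @ $16.05 + 4 @ $15.25 = $10,484.40
Ending inventory: 151 @ $15.25 = $2,302.75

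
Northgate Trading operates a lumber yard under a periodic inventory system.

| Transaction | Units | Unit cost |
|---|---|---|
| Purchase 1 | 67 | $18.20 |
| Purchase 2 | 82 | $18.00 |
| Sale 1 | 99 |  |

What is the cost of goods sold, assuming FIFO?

Sale 1 (99) [FIFO — oldest first]: 67 @ $18.20 + 32 @ $18.00 = $1,795.40
Ending inventory: 50 @ $18.00 = $900.00

COGS = $1,795.40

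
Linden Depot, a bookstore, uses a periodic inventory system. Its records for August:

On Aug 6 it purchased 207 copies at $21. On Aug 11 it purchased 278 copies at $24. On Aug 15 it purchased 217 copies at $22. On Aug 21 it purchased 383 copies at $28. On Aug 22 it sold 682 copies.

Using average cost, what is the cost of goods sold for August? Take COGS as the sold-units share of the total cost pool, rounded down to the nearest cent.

COGS = $16,667.82

Aug 22, sell 682: 682/1085 × $26,517.00 → $16,667.82
Ending inventory (cost pool remaining) = $9,849.18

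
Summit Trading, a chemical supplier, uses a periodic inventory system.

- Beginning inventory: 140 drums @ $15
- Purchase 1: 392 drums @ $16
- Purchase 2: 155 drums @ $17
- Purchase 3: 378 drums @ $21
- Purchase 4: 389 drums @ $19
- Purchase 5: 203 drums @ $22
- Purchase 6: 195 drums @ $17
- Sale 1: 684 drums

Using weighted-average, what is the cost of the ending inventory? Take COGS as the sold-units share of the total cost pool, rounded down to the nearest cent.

Ending inventory = $21,516.56

Sale 1, sell 684: 684/1852 × $34,117.00 → $12,600.44
Ending inventory (cost pool remaining) = $21,516.56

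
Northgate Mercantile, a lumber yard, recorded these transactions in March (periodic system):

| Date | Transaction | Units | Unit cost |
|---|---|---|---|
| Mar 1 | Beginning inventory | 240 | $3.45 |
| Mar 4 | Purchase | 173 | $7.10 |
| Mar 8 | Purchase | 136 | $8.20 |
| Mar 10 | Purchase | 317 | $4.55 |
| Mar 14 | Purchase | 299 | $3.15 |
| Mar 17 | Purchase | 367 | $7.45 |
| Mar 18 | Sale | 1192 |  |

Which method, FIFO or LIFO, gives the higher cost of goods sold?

FIFO COGS: 240 @ $3.45 + 173 @ $7.10 + 136 @ $8.20 + 317 @ $4.55 + 299 @ $3.15 + 27 @ $7.45 = $5,756.85
LIFO COGS: 367 @ $7.45 + 299 @ $3.15 + 317 @ $4.55 + 136 @ $8.20 + 73 @ $7.10 = $6,751.85

LIFO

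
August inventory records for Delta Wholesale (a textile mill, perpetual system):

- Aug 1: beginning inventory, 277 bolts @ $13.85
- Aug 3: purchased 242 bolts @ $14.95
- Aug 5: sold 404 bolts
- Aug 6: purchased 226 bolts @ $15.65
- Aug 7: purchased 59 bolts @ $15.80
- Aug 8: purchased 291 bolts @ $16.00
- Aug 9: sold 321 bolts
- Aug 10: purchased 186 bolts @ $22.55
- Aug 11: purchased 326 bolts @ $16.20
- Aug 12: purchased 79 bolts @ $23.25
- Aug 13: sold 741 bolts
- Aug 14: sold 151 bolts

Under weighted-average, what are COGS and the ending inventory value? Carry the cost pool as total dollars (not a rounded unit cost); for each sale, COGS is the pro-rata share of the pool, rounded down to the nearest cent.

After Aug 1: 277 on hand, pool $3,836.45 (≈ $13.8500 each)
After Aug 3: 519 on hand, pool $7,454.35 (≈ $14.3629 each)
Aug 5, sell 404: 404/519 × $7,454.35 → $5,802.61
After Aug 6: 341 on hand, pool $5,188.64 (≈ $15.2160 each)
After Aug 7: 400 on hand, pool $6,120.84 (≈ $15.3021 each)
After Aug 8: 691 on hand, pool $10,776.84 (≈ $15.5960 each)
Aug 9, sell 321: 321/691 × $10,776.84 → $5,006.31
After Aug 10: 556 on hand, pool $9,964.83 (≈ $17.9224 each)
After Aug 11: 882 on hand, pool $15,246.03 (≈ $17.2857 each)
After Aug 12: 961 on hand, pool $17,082.78 (≈ $17.7760 each)
Aug 13, sell 741: 741/961 × $17,082.78 → $13,172.04
Aug 14, sell 151: 151/220 × $3,910.74 → $2,684.18
Total COGS = $5,802.61 + $5,006.31 + $13,172.04 + $2,684.18 = $26,665.14
Ending inventory (cost pool remaining) = $1,226.56

COGS = $26,665.14; ending inventory = $1,226.56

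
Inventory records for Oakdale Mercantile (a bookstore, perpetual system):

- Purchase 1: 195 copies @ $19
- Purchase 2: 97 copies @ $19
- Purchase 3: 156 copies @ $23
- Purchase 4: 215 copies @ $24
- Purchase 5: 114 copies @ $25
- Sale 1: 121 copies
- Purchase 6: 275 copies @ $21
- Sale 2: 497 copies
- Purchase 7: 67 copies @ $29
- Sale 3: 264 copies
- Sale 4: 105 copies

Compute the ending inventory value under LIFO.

Sale 1 (121) [LIFO — newest first]: 114 @ $25 + 7 @ $24 = $3,018
Sale 2 (497) [LIFO — newest first]: 275 @ $21 + 208 @ $24 + 14 @ $23 = $11,089
Sale 3 (264) [LIFO — newest first]: 67 @ $29 + 142 @ $23 + 55 @ $19 = $6,254
Sale 4 (105) [LIFO — newest first]: 42 @ $19 + 63 @ $19 = $1,995
Total COGS = $3,018 + $11,089 + $6,254 + $1,995 = $22,356
Ending inventory: 132 @ $19 = $2,508

Ending inventory = $2,508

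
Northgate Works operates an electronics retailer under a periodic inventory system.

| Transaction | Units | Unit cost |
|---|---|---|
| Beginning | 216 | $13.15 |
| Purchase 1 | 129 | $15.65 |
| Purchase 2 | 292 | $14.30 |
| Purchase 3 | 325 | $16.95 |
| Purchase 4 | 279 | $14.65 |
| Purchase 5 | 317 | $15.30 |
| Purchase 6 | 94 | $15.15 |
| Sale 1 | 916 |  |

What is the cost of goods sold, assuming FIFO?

COGS = $13,763.90

Sale 1 (916) [FIFO — oldest first]: 216 @ $13.15 + 129 @ $15.65 + 292 @ $14.30 + 279 @ $16.95 = $13,763.90
Ending inventory: 46 @ $16.95 + 279 @ $14.65 + 317 @ $15.30 + 94 @ $15.15 = $11,141.25
Check: goods available $24,905.15 = COGS $13,763.90 + ending $11,141.25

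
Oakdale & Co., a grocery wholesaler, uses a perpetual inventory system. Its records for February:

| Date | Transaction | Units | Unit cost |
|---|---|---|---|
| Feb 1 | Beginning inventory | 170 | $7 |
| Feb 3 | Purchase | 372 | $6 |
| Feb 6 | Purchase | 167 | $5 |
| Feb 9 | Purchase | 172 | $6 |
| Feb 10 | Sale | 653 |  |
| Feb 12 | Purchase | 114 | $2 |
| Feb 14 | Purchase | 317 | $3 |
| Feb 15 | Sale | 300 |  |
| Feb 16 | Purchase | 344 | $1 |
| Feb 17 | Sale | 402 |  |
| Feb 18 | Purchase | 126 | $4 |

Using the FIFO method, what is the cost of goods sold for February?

Feb 10, 653 sold [FIFO — oldest first]: 170 @ $7 + 372 @ $6 + 111 @ $5 = $3,977
Feb 15, 300 sold [FIFO — oldest first]: 56 @ $5 + 172 @ $6 + 72 @ $2 = $1,456
Feb 17, 402 sold [FIFO — oldest first]: 42 @ $2 + 317 @ $3 + 43 @ $1 = $1,078
Total COGS = $3,977 + $1,456 + $1,078 = $6,511
Ending inventory: 301 @ $1 + 126 @ $4 = $805

COGS = $6,511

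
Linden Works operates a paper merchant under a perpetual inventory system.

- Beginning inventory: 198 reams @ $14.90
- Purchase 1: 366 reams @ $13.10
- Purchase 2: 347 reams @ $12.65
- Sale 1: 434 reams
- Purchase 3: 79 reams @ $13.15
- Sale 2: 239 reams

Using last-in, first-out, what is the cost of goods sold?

Sale 1 (434) [LIFO — newest first]: 347 @ $12.65 + 87 @ $13.10 = $5,529.25
Sale 2 (239) [LIFO — newest first]: 79 @ $13.15 + 160 @ $13.10 = $3,134.85
Total COGS = $5,529.25 + $3,134.85 = $8,664.10
Ending inventory: 198 @ $14.90 + 119 @ $13.10 = $4,509.10

COGS = $8,664.10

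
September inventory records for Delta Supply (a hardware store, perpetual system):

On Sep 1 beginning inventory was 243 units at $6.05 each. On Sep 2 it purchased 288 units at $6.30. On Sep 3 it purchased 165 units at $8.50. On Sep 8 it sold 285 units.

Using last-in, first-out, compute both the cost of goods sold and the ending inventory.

Sep 8, 285 sold [LIFO — newest first]: 165 @ $8.50 + 120 @ $6.30 = $2,158.50
Ending inventory: 243 @ $6.05 + 168 @ $6.30 = $2,528.55

COGS = $2,158.50; ending inventory = $2,528.55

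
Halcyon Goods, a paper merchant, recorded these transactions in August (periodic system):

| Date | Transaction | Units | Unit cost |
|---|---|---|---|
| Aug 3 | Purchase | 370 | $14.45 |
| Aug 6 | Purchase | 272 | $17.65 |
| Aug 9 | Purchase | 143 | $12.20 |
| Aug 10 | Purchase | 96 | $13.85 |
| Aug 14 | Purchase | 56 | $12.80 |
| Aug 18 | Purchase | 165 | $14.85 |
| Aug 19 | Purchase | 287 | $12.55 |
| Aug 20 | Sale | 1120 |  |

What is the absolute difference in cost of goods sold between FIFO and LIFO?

$511.10

FIFO COGS: 370 @ $14.45 + 272 @ $17.65 + 143 @ $12.20 + 96 @ $13.85 + 56 @ $12.80 + 165 @ $14.85 + 18 @ $12.55 = $16,614.45
LIFO COGS: 287 @ $12.55 + 165 @ $14.85 + 56 @ $12.80 + 96 @ $13.85 + 143 @ $12.20 + 272 @ $17.65 + 101 @ $14.45 = $16,103.35
Difference = |$16,614.45 − $16,103.35| = $511.10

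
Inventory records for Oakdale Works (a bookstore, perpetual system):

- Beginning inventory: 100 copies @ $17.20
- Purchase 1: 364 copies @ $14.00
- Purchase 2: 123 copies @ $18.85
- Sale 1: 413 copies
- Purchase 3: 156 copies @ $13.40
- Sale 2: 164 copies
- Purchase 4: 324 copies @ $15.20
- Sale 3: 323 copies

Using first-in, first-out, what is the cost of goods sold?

Sale 1 (413) [FIFO — oldest first]: 100 @ $17.20 + 313 @ $14.00 = $6,102.00
Sale 2 (164) [FIFO — oldest first]: 51 @ $14.00 + 113 @ $18.85 = $2,844.05
Sale 3 (323) [FIFO — oldest first]: 10 @ $18.85 + 156 @ $13.40 + 157 @ $15.20 = $4,665.30
Total COGS = $6,102.00 + $2,844.05 + $4,665.30 = $13,611.35
Ending inventory: 167 @ $15.20 = $2,538.40

COGS = $13,611.35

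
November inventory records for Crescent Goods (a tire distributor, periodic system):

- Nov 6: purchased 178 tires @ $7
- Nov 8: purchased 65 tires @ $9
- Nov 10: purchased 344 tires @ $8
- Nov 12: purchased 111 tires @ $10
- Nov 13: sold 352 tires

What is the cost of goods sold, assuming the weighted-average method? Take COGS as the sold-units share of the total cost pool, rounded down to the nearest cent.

COGS = $2,870.96

Nov 13, sell 352: 352/698 × $5,693.00 → $2,870.96
Ending inventory (cost pool remaining) = $2,822.04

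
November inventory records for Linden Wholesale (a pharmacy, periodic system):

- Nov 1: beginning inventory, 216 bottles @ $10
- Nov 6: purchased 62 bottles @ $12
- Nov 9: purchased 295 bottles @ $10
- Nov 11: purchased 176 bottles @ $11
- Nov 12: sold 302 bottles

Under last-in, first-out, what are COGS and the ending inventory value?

COGS = $3,196; ending inventory = $4,594

Nov 12, 302 sold [LIFO — newest first]: 176 @ $11 + 126 @ $10 = $3,196
Ending inventory: 216 @ $10 + 62 @ $12 + 169 @ $10 = $4,594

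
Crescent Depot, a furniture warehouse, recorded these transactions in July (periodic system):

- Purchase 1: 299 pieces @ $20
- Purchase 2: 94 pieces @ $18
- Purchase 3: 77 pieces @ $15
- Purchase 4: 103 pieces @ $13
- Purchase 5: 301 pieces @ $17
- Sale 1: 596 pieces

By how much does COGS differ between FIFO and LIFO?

$834

FIFO COGS: 299 @ $20 + 94 @ $18 + 77 @ $15 + 103 @ $13 + 23 @ $17 = $10,557
LIFO COGS: 301 @ $17 + 103 @ $13 + 77 @ $15 + 94 @ $18 + 21 @ $20 = $9,723
Difference = |$10,557 − $9,723| = $834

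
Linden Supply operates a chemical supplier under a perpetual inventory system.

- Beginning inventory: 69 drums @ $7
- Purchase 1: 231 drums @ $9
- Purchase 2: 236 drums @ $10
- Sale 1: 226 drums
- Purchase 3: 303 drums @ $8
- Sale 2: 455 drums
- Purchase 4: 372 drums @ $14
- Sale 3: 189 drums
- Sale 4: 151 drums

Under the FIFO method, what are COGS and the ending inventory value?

Sale 1 (226) [FIFO — oldest first]: 69 @ $7 + 157 @ $9 = $1,896
Sale 2 (455) [FIFO — oldest first]: 74 @ $9 + 236 @ $10 + 145 @ $8 = $4,186
Sale 3 (189) [FIFO — oldest first]: 158 @ $8 + 31 @ $14 = $1,698
Sale 4 (151) [FIFO — oldest first]: 151 @ $14 = $2,114
Total COGS = $1,896 + $4,186 + $1,698 + $2,114 = $9,894
Ending inventory: 190 @ $14 = $2,660

COGS = $9,894; ending inventory = $2,660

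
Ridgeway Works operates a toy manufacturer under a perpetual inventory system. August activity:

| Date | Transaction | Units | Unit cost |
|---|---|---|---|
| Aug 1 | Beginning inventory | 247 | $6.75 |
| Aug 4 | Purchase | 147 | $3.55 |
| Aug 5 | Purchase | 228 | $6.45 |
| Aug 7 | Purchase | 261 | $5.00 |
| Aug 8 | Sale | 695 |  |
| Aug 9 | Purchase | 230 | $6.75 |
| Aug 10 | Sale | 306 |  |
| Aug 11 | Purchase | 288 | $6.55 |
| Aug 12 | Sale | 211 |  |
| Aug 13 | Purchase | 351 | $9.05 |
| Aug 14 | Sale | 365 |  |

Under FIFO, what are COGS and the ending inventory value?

COGS = $9,996.40; ending inventory = $1,583.75

Aug 8, 695 sold [FIFO — oldest first]: 247 @ $6.75 + 147 @ $3.55 + 228 @ $6.45 + 73 @ $5.00 = $4,024.70
Aug 10, 306 sold [FIFO — oldest first]: 188 @ $5.00 + 118 @ $6.75 = $1,736.50
Aug 12, 211 sold [FIFO — oldest first]: 112 @ $6.75 + 99 @ $6.55 = $1,404.45
Aug 14, 365 sold [FIFO — oldest first]: 189 @ $6.55 + 176 @ $9.05 = $2,830.75
Total COGS = $4,024.70 + $1,736.50 + $1,404.45 + $2,830.75 = $9,996.40
Ending inventory: 175 @ $9.05 = $1,583.75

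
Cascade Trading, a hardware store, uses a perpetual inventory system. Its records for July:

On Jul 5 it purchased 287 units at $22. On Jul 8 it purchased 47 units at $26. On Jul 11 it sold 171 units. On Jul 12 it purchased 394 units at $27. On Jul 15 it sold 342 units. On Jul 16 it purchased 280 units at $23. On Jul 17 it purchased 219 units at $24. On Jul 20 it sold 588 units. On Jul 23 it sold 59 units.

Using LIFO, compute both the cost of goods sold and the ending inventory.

COGS = $28,396; ending inventory = $1,474

Jul 11, 171 sold [LIFO — newest first]: 47 @ $26 + 124 @ $22 = $3,950
Jul 15, 342 sold [LIFO — newest first]: 342 @ $27 = $9,234
Jul 20, 588 sold [LIFO — newest first]: 219 @ $24 + 280 @ $23 + 52 @ $27 + 37 @ $22 = $13,914
Jul 23, 59 sold [LIFO — newest first]: 59 @ $22 = $1,298
Total COGS = $3,950 + $9,234 + $13,914 + $1,298 = $28,396
Ending inventory: 67 @ $22 = $1,474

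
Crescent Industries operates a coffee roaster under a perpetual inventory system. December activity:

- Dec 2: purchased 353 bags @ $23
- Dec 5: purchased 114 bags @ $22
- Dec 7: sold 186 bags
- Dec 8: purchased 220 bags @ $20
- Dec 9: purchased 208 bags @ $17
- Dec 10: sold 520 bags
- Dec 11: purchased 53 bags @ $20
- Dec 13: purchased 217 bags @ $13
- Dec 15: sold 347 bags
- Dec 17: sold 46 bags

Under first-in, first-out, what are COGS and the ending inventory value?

COGS = $21,586; ending inventory = $858

Dec 7, 186 sold [FIFO — oldest first]: 186 @ $23 = $4,278
Dec 10, 520 sold [FIFO — oldest first]: 167 @ $23 + 114 @ $22 + 220 @ $20 + 19 @ $17 = $11,072
Dec 15, 347 sold [FIFO — oldest first]: 189 @ $17 + 53 @ $20 + 105 @ $13 = $5,638
Dec 17, 46 sold [FIFO — oldest first]: 46 @ $13 = $598
Total COGS = $4,278 + $11,072 + $5,638 + $598 = $21,586
Ending inventory: 66 @ $13 = $858
Check: goods available $22,444 = COGS $21,586 + ending $858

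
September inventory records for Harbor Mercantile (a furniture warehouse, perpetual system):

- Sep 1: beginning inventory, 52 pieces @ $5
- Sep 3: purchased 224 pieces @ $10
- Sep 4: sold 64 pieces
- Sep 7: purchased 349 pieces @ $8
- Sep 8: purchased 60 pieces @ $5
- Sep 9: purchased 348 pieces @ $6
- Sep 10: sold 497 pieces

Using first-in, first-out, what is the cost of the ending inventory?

Sep 4, 64 sold [FIFO — oldest first]: 52 @ $5 + 12 @ $10 = $380
Sep 10, 497 sold [FIFO — oldest first]: 212 @ $10 + 285 @ $8 = $4,400
Total COGS = $380 + $4,400 = $4,780
Ending inventory: 64 @ $8 + 60 @ $5 + 348 @ $6 = $2,900

Ending inventory = $2,900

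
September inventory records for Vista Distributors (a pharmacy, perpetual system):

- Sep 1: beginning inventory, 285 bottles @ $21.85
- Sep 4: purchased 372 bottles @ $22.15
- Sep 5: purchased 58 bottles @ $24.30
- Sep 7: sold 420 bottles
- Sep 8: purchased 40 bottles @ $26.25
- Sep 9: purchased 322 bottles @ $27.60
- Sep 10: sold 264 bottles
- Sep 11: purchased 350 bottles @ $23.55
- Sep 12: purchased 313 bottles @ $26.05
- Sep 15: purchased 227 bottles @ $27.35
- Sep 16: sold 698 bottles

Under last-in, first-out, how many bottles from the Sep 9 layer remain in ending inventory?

58

Sep 7, 420 sold [LIFO — newest first]: 58 @ $24.30 + 362 @ $22.15 = $9,427.70
Sep 10, 264 sold [LIFO — newest first]: 264 @ $27.60 = $7,286.40
Sep 16, 698 sold [LIFO — newest first]: 227 @ $27.35 + 313 @ $26.05 + 158 @ $23.55 = $18,083.00
Total COGS = $9,427.70 + $7,286.40 + $18,083.00 = $34,797.10
Ending inventory: 285 @ $21.85 + 10 @ $22.15 + 40 @ $26.25 + 58 @ $27.60 + 192 @ $23.55 = $13,621.15
Check: goods available $48,418.25 = COGS $34,797.10 + ending $13,621.15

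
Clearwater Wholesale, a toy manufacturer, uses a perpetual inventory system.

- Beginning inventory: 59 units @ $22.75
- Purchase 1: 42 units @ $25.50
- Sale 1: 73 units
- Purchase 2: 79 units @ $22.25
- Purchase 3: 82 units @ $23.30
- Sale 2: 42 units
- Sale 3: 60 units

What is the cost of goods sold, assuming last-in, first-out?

COGS = $4,131.85

Sale 1 (73) [LIFO — newest first]: 42 @ $25.50 + 31 @ $22.75 = $1,776.25
Sale 2 (42) [LIFO — newest first]: 42 @ $23.30 = $978.60
Sale 3 (60) [LIFO — newest first]: 40 @ $23.30 + 20 @ $22.25 = $1,377.00
Total COGS = $1,776.25 + $978.60 + $1,377.00 = $4,131.85
Ending inventory: 28 @ $22.75 + 59 @ $22.25 = $1,949.75
Check: goods available $6,081.60 = COGS $4,131.85 + ending $1,949.75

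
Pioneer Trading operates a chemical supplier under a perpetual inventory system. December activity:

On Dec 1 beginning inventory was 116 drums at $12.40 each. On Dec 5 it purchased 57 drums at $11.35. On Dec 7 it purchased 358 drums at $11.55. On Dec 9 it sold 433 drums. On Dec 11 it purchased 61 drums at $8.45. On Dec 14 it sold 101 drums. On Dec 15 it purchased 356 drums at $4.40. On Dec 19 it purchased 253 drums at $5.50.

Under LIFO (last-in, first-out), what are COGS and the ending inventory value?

Dec 9, 433 sold [LIFO — newest first]: 358 @ $11.55 + 57 @ $11.35 + 18 @ $12.40 = $5,005.05
Dec 14, 101 sold [LIFO — newest first]: 61 @ $8.45 + 40 @ $12.40 = $1,011.45
Total COGS = $5,005.05 + $1,011.45 = $6,016.50
Ending inventory: 58 @ $12.40 + 356 @ $4.40 + 253 @ $5.50 = $3,677.10

COGS = $6,016.50; ending inventory = $3,677.10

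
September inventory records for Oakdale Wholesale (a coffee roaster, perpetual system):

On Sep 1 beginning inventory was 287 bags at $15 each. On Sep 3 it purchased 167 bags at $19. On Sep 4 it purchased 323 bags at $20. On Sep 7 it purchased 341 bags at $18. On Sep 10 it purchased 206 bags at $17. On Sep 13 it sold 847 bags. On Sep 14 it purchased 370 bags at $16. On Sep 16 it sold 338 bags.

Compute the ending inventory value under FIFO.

Sep 13, 847 sold [FIFO — oldest first]: 287 @ $15 + 167 @ $19 + 323 @ $20 + 70 @ $18 = $15,198
Sep 16, 338 sold [FIFO — oldest first]: 271 @ $18 + 67 @ $17 = $6,017
Total COGS = $15,198 + $6,017 = $21,215
Ending inventory: 139 @ $17 + 370 @ $16 = $8,283
Check: goods available $29,498 = COGS $21,215 + ending $8,283

Ending inventory = $8,283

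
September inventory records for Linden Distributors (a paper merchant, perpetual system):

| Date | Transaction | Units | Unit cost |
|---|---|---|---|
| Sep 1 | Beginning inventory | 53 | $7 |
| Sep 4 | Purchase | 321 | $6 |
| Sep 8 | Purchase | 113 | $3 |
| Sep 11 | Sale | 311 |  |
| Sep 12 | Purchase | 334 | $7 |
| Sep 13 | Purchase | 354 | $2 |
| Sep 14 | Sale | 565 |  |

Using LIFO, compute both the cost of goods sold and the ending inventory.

Sep 11, 311 sold [LIFO — newest first]: 113 @ $3 + 198 @ $6 = $1,527
Sep 14, 565 sold [LIFO — newest first]: 354 @ $2 + 211 @ $7 = $2,185
Total COGS = $1,527 + $2,185 = $3,712
Ending inventory: 53 @ $7 + 123 @ $6 + 123 @ $7 = $1,970

COGS = $3,712; ending inventory = $1,970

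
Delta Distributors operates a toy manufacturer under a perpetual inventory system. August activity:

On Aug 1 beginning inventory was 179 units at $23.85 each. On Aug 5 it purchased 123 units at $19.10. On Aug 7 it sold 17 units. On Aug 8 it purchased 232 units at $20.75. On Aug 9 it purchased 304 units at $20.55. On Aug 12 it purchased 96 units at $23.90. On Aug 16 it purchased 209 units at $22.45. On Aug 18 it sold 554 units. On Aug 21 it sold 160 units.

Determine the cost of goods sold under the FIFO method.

COGS = $15,480.80

Aug 7, 17 sold [FIFO — oldest first]: 17 @ $23.85 = $405.45
Aug 18, 554 sold [FIFO — oldest first]: 162 @ $23.85 + 123 @ $19.10 + 232 @ $20.75 + 37 @ $20.55 = $11,787.35
Aug 21, 160 sold [FIFO — oldest first]: 160 @ $20.55 = $3,288.00
Total COGS = $405.45 + $11,787.35 + $3,288.00 = $15,480.80
Ending inventory: 107 @ $20.55 + 96 @ $23.90 + 209 @ $22.45 = $9,185.30
Check: goods available $24,666.10 = COGS $15,480.80 + ending $9,185.30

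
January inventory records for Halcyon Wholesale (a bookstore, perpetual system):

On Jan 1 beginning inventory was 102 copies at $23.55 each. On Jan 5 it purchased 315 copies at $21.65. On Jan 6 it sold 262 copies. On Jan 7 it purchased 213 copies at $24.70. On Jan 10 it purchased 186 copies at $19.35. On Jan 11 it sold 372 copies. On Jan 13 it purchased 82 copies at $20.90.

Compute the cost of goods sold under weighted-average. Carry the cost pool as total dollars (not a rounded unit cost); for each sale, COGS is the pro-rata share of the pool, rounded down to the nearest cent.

COGS = $14,045.20

After Jan 1: 102 on hand, pool $2,402.10 (≈ $23.5500 each)
After Jan 5: 417 on hand, pool $9,221.85 (≈ $22.1147 each)
Jan 6, sell 262: 262/417 × $9,221.85 → $5,794.06
After Jan 7: 368 on hand, pool $8,688.89 (≈ $23.6111 each)
After Jan 10: 554 on hand, pool $12,287.99 (≈ $22.1805 each)
Jan 11, sell 372: 372/554 × $12,287.99 → $8,251.14
After Jan 13: 264 on hand, pool $5,750.65 (≈ $21.7828 each)
Total COGS = $5,794.06 + $8,251.14 = $14,045.20
Ending inventory (cost pool remaining) = $5,750.65
Check: goods available $19,795.85 = COGS $14,045.20 + ending $5,750.65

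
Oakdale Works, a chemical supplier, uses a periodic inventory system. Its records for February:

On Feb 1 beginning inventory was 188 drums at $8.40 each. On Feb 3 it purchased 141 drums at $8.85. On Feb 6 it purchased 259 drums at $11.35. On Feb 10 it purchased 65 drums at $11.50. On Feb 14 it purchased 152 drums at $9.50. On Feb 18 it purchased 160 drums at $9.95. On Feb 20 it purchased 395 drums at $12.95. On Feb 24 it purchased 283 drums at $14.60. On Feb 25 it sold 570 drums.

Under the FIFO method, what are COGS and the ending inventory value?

Feb 25, 570 sold [FIFO — oldest first]: 188 @ $8.40 + 141 @ $8.85 + 241 @ $11.35 = $5,562.40
Ending inventory: 18 @ $11.35 + 65 @ $11.50 + 152 @ $9.50 + 160 @ $9.95 + 395 @ $12.95 + 283 @ $14.60 = $13,234.85

COGS = $5,562.40; ending inventory = $13,234.85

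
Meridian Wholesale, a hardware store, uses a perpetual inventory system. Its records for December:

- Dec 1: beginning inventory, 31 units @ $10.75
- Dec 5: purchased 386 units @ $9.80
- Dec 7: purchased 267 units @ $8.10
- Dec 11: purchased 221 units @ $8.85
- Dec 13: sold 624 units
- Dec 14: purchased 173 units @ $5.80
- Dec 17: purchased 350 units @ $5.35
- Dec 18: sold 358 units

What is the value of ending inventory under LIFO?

Ending inventory = $3,740.25

Dec 13, 624 sold [LIFO — newest first]: 221 @ $8.85 + 267 @ $8.10 + 136 @ $9.80 = $5,451.35
Dec 18, 358 sold [LIFO — newest first]: 350 @ $5.35 + 8 @ $5.80 = $1,918.90
Total COGS = $5,451.35 + $1,918.90 = $7,370.25
Ending inventory: 31 @ $10.75 + 250 @ $9.80 + 165 @ $5.80 = $3,740.25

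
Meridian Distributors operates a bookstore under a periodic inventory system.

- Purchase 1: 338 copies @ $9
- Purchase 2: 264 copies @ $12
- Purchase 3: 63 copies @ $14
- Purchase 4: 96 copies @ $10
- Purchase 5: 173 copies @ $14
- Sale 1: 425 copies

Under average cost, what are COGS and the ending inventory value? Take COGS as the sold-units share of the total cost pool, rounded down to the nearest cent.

COGS = $4,766.00; ending inventory = $5,708.00

Sale 1, sell 425: 425/934 × $10,474.00 → $4,766.00
Ending inventory (cost pool remaining) = $5,708.00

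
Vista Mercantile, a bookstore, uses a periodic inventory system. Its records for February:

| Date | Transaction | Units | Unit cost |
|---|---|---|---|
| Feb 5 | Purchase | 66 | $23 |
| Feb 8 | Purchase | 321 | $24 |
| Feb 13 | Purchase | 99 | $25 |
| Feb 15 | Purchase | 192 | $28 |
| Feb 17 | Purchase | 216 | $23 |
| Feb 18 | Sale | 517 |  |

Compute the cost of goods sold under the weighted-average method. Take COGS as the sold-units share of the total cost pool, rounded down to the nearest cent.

Feb 18, sell 517: 517/894 × $22,041.00 → $12,746.30
Ending inventory (cost pool remaining) = $9,294.70

COGS = $12,746.30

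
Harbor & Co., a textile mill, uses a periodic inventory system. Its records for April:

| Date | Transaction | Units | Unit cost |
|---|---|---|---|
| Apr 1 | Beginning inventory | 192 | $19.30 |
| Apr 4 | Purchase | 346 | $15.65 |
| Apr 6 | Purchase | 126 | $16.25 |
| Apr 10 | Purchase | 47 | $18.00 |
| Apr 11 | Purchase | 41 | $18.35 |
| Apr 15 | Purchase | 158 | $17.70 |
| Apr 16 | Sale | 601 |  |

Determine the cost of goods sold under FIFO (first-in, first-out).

Apr 16, 601 sold [FIFO — oldest first]: 192 @ $19.30 + 346 @ $15.65 + 63 @ $16.25 = $10,144.25
Ending inventory: 63 @ $16.25 + 47 @ $18.00 + 41 @ $18.35 + 158 @ $17.70 = $5,418.70

COGS = $10,144.25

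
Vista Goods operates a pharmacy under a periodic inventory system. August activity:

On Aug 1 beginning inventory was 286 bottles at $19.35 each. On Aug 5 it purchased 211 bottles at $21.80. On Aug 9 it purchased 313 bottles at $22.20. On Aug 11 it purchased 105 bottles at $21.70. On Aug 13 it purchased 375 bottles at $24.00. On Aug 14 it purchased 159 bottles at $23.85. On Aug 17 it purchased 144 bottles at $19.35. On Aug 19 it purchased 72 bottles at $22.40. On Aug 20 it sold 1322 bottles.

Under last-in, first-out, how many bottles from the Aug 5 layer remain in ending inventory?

57

Aug 20, 1322 sold [LIFO — newest first]: 72 @ $22.40 + 144 @ $19.35 + 159 @ $23.85 + 375 @ $24.00 + 105 @ $21.70 + 313 @ $22.20 + 154 @ $21.80 = $29,775.65
Ending inventory: 286 @ $19.35 + 57 @ $21.80 = $6,776.70
Check: goods available $36,552.35 = COGS $29,775.65 + ending $6,776.70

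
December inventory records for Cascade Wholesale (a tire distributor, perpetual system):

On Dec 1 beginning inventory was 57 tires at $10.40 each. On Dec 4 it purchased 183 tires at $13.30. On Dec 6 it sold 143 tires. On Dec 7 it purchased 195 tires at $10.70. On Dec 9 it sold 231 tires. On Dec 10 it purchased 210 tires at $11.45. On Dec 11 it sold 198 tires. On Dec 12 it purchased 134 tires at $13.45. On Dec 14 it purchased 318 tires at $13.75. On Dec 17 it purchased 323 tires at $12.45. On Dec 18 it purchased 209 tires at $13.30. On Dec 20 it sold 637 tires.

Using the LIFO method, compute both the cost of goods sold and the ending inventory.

Dec 6, 143 sold [LIFO — newest first]: 143 @ $13.30 = $1,901.90
Dec 9, 231 sold [LIFO — newest first]: 195 @ $10.70 + 36 @ $13.30 = $2,565.30
Dec 11, 198 sold [LIFO — newest first]: 198 @ $11.45 = $2,267.10
Dec 20, 637 sold [LIFO — newest first]: 209 @ $13.30 + 323 @ $12.45 + 105 @ $13.75 = $8,244.80
Total COGS = $1,901.90 + $2,565.30 + $2,267.10 + $8,244.80 = $14,979.10
Ending inventory: 57 @ $10.40 + 4 @ $13.30 + 12 @ $11.45 + 134 @ $13.45 + 213 @ $13.75 = $5,514.45
Check: goods available $20,493.55 = COGS $14,979.10 + ending $5,514.45

COGS = $14,979.10; ending inventory = $5,514.45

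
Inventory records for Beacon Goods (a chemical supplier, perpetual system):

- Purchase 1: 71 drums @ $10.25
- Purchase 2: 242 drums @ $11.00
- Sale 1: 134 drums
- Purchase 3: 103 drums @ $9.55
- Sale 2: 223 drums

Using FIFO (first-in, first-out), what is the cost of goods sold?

Sale 1 (134) [FIFO — oldest first]: 71 @ $10.25 + 63 @ $11.00 = $1,420.75
Sale 2 (223) [FIFO — oldest first]: 179 @ $11.00 + 44 @ $9.55 = $2,389.20
Total COGS = $1,420.75 + $2,389.20 = $3,809.95
Ending inventory: 59 @ $9.55 = $563.45

COGS = $3,809.95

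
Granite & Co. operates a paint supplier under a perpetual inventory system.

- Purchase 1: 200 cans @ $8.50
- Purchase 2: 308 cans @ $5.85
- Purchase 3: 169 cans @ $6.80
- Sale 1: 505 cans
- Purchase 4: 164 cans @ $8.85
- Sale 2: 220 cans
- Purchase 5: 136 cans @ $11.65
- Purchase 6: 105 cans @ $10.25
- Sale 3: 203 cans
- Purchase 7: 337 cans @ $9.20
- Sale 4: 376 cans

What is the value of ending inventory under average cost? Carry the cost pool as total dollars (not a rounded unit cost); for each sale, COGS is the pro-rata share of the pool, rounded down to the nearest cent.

Ending inventory = $1,086.83

After Purchase 1: 200 on hand, pool $1,700.00 (≈ $8.5000 each)
After Purchase 2: 508 on hand, pool $3,501.80 (≈ $6.8933 each)
After Purchase 3: 677 on hand, pool $4,651.00 (≈ $6.8700 each)
Sale 1, sell 505: 505/677 × $4,651.00 → $3,469.35
After Purchase 4: 336 on hand, pool $2,633.05 (≈ $7.8365 each)
Sale 2, sell 220: 220/336 × $2,633.05 → $1,724.02
After Purchase 5: 252 on hand, pool $2,493.43 (≈ $9.8946 each)
After Purchase 6: 357 on hand, pool $3,569.68 (≈ $9.9991 each)
Sale 3, sell 203: 203/357 × $3,569.68 → $2,029.81
After Purchase 7: 491 on hand, pool $4,640.27 (≈ $9.4507 each)
Sale 4, sell 376: 376/491 × $4,640.27 → $3,553.44
Total COGS = $3,469.35 + $1,724.02 + $2,029.81 + $3,553.44 = $10,776.62
Ending inventory (cost pool remaining) = $1,086.83
Check: goods available $11,863.45 = COGS $10,776.62 + ending $1,086.83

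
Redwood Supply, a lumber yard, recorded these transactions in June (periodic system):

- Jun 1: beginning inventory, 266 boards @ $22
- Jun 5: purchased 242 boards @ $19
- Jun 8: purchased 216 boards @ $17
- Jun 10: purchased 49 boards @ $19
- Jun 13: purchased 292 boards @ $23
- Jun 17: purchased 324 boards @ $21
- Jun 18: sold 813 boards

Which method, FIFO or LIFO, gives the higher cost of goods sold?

FIFO COGS: 266 @ $22 + 242 @ $19 + 216 @ $17 + 49 @ $19 + 40 @ $23 = $15,973
LIFO COGS: 324 @ $21 + 292 @ $23 + 49 @ $19 + 148 @ $17 = $16,967

LIFO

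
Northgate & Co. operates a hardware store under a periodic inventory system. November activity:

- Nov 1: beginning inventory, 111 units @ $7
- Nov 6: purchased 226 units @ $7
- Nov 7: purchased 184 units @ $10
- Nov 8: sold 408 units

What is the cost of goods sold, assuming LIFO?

Nov 8, 408 sold [LIFO — newest first]: 184 @ $10 + 224 @ $7 = $3,408
Ending inventory: 111 @ $7 + 2 @ $7 = $791

COGS = $3,408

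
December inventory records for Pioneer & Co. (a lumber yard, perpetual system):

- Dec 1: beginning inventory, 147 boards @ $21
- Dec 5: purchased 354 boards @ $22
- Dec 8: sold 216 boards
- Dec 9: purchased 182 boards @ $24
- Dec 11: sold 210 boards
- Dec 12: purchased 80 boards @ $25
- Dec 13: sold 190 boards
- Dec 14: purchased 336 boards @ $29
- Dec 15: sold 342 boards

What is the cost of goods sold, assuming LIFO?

COGS = $24,026

Dec 8, 216 sold [LIFO — newest first]: 216 @ $22 = $4,752
Dec 11, 210 sold [LIFO — newest first]: 182 @ $24 + 28 @ $22 = $4,984
Dec 13, 190 sold [LIFO — newest first]: 80 @ $25 + 110 @ $22 = $4,420
Dec 15, 342 sold [LIFO — newest first]: 336 @ $29 + 6 @ $21 = $9,870
Total COGS = $4,752 + $4,984 + $4,420 + $9,870 = $24,026
Ending inventory: 141 @ $21 = $2,961
Check: goods available $26,987 = COGS $24,026 + ending $2,961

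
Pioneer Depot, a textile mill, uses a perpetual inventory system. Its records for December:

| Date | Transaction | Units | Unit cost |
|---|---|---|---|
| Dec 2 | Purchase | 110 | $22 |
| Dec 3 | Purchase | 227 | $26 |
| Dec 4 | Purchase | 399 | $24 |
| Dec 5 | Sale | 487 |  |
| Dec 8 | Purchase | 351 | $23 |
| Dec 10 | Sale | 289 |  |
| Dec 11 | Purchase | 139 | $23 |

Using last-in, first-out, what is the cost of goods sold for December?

COGS = $18,511

Dec 5, 487 sold [LIFO — newest first]: 399 @ $24 + 88 @ $26 = $11,864
Dec 10, 289 sold [LIFO — newest first]: 289 @ $23 = $6,647
Total COGS = $11,864 + $6,647 = $18,511
Ending inventory: 110 @ $22 + 139 @ $26 + 62 @ $23 + 139 @ $23 = $10,657
Check: goods available $29,168 = COGS $18,511 + ending $10,657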